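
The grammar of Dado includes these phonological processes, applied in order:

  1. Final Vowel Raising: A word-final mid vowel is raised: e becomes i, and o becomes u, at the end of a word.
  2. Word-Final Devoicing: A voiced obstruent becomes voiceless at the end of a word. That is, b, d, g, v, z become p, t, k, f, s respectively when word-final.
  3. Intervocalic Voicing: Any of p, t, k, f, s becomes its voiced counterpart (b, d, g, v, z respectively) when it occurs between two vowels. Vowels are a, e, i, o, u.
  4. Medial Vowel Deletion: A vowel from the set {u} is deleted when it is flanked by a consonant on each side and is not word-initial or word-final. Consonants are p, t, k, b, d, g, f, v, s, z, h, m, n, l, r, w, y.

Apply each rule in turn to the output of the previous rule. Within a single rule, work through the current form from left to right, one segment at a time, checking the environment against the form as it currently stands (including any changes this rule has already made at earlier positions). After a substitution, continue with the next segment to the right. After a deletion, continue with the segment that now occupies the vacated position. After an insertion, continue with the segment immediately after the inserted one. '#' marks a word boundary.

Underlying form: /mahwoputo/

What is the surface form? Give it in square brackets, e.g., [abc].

1 Final Vowel Raising: [mahwoputo] → [mahwoputu]
2 Word-Final Devoicing: no change — [mahwoputu]
3 Intervocalic Voicing: [mahwoputu] → [mahwobudu]
4 Medial Vowel Deletion: [mahwobudu] → [mahwobdu]

[mahwobdu]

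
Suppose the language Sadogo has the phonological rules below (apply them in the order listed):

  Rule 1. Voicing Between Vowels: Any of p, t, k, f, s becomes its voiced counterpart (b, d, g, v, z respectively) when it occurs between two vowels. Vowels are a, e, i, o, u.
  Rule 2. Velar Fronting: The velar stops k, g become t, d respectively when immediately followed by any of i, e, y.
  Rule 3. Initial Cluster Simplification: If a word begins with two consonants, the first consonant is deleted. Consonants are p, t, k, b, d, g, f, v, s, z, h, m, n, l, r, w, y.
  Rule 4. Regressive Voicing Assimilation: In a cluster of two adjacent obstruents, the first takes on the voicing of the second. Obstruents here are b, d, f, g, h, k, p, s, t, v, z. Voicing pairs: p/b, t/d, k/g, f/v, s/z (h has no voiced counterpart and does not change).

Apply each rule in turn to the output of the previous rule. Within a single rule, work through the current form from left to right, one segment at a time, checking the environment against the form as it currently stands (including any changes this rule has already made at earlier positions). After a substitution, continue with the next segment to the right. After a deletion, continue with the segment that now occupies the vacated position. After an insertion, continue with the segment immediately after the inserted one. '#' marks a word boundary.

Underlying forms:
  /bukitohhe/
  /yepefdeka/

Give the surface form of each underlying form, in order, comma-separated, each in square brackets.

/bukitohhe/:
  Rule 1 Voicing Between Vowels: [bukitohhe] → [bugidohhe]
  Rule 2 Velar Fronting: [bugidohhe] → [budidohhe]
  Rule 3 Initial Cluster Simplification: no change — [budidohhe]
  Rule 4 Regressive Voicing Assimilation: no change — [budidohhe]
/yepefdeka/:
  Rule 1 Voicing Between Vowels: [yepefdeka] → [yebefdega]
  Rule 2 Velar Fronting: no change — [yebefdega]
  Rule 3 Initial Cluster Simplification: no change — [yebefdega]
  Rule 4 Regressive Voicing Assimilation: [yebefdega] → [yebevdega]

[budidohhe], [yebevdega]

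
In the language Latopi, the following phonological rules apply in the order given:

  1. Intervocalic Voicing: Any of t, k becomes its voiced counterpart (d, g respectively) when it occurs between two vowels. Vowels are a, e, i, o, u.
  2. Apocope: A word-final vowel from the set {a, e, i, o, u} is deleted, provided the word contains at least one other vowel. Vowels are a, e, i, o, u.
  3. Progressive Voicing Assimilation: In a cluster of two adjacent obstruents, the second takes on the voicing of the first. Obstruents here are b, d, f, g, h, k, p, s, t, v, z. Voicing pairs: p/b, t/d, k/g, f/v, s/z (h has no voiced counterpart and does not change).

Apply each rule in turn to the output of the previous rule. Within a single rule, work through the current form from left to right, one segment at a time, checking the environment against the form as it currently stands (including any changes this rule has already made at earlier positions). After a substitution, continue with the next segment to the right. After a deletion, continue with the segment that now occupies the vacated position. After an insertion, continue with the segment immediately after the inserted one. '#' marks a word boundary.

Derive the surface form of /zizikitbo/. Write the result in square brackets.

[zizigitp]

1 Intervocalic Voicing: [zizikitbo] → [zizigitbo]
2 Apocope: [zizigitbo] → [zizigitb]
3 Progressive Voicing Assimilation: [zizigitb] → [zizigitp]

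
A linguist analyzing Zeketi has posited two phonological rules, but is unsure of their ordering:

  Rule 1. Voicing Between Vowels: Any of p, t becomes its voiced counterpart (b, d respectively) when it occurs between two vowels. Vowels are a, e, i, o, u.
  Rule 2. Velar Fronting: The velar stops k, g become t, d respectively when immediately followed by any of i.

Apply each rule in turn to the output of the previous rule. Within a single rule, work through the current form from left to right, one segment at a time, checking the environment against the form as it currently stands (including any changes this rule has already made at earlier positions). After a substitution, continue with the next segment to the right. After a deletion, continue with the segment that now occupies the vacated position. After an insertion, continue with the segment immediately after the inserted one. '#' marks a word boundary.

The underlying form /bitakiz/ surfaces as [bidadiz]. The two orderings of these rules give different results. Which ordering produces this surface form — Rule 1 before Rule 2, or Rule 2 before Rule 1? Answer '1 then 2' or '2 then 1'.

2 then 1

Order 1 then 2:
  1 Voicing Between Vowels: [bitakiz] → [bidakiz]
  2 Velar Fronting: [bidakiz] → [bidatiz]
  result: [bidatiz]
Order 2 then 1:
  2 Velar Fronting: [bitakiz] → [bitatiz]
  1 Voicing Between Vowels: [bitatiz] → [bidadiz]
  result: [bidadiz]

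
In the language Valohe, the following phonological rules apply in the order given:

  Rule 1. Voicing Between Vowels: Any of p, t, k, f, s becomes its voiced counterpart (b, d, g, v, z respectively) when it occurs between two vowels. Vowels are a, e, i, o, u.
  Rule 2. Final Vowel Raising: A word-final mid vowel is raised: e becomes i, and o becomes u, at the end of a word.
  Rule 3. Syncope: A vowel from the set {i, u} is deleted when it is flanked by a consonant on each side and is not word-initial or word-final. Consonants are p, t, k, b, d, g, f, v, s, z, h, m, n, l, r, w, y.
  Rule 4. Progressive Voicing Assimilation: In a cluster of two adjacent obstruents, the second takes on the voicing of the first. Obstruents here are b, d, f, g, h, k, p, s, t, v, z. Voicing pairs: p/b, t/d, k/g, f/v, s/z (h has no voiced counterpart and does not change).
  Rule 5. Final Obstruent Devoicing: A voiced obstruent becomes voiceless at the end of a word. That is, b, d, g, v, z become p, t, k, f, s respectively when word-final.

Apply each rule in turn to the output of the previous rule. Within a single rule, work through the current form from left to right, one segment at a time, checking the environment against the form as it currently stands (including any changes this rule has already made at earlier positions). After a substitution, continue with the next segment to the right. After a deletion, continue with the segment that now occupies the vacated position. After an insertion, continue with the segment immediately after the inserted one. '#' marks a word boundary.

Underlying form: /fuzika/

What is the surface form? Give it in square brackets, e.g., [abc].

Rule 1 Voicing Between Vowels: [fuzika] → [fuziga]
Rule 2 Final Vowel Raising: no change — [fuziga]
Rule 3 Syncope: [fuziga] → [fzga]
Rule 4 Progressive Voicing Assimilation: [fzga] → [fska]
Rule 5 Final Obstruent Devoicing: no change — [fska]

[fska]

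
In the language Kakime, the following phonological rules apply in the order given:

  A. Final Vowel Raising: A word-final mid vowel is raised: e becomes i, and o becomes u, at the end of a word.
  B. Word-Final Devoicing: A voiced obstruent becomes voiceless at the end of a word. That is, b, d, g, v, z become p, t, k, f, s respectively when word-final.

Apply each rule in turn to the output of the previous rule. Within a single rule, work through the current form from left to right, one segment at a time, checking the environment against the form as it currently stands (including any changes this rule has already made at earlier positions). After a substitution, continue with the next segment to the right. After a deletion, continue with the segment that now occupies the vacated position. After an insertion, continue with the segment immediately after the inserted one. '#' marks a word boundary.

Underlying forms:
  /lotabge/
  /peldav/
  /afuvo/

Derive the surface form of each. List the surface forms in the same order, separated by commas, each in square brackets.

/lotabge/:
  A Final Vowel Raising: [lotabge] → [lotabgi]
  B Word-Final Devoicing: no change — [lotabgi]
/peldav/:
  A Final Vowel Raising: no change — [peldav]
  B Word-Final Devoicing: [peldav] → [peldaf]
/afuvo/:
  A Final Vowel Raising: [afuvo] → [afuvu]
  B Word-Final Devoicing: no change — [afuvu]

[lotabgi], [peldaf], [afuvu]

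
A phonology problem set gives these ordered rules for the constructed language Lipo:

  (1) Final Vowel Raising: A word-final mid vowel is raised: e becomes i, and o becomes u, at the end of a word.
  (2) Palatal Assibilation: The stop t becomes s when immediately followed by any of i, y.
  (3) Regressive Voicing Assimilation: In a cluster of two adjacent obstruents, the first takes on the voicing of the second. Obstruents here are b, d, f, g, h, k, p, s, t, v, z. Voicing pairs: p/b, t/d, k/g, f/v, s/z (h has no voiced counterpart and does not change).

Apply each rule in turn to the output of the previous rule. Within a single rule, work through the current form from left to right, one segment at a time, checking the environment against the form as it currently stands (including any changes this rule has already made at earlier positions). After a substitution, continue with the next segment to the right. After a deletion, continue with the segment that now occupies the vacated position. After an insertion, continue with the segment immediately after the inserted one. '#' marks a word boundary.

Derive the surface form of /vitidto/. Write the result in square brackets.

[visittu]

(1) Final Vowel Raising: [vitidto] → [vitidtu]
(2) Palatal Assibilation: [vitidtu] → [visidtu]
(3) Regressive Voicing Assimilation: [visidtu] → [visittu]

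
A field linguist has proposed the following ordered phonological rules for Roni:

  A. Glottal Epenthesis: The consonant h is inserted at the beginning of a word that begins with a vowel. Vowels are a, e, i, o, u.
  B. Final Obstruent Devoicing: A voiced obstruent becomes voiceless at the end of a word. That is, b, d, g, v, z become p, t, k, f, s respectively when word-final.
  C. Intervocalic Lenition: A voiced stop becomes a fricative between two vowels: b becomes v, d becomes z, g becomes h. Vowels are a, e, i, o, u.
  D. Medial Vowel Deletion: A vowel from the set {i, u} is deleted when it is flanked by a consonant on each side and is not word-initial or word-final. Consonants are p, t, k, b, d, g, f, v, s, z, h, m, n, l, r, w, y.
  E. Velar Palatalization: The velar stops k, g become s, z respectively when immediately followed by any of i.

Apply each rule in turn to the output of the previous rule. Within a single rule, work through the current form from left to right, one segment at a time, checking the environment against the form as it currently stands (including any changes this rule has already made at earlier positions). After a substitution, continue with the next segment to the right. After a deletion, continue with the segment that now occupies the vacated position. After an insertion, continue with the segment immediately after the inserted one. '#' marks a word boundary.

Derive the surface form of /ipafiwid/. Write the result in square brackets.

A Glottal Epenthesis: [ipafiwid] → [hipafiwid]
B Final Obstruent Devoicing: [hipafiwid] → [hipafiwit]
C Intervocalic Lenition: no change — [hipafiwit]
D Medial Vowel Deletion: [hipafiwit] → [hpafwt]
E Velar Palatalization: no change — [hpafwt]

[hpafwt]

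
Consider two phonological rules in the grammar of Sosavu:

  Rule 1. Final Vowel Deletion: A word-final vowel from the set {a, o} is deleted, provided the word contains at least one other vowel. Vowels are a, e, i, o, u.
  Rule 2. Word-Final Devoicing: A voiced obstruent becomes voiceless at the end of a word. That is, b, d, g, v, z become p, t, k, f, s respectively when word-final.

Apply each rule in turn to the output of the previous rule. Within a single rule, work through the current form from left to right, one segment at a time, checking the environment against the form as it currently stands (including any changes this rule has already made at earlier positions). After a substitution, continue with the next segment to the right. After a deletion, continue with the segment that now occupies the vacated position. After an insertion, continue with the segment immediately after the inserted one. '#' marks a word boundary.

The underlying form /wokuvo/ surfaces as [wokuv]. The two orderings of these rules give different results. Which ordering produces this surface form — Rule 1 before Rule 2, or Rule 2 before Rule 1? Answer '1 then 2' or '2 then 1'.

2 then 1

Order 1 then 2:
  1 Final Vowel Deletion: [wokuvo] → [wokuv]
  2 Word-Final Devoicing: [wokuv] → [wokuf]
  result: [wokuf]
Order 2 then 1:
  2 Word-Final Devoicing: no change — [wokuvo]
  1 Final Vowel Deletion: [wokuvo] → [wokuv]
  result: [wokuv]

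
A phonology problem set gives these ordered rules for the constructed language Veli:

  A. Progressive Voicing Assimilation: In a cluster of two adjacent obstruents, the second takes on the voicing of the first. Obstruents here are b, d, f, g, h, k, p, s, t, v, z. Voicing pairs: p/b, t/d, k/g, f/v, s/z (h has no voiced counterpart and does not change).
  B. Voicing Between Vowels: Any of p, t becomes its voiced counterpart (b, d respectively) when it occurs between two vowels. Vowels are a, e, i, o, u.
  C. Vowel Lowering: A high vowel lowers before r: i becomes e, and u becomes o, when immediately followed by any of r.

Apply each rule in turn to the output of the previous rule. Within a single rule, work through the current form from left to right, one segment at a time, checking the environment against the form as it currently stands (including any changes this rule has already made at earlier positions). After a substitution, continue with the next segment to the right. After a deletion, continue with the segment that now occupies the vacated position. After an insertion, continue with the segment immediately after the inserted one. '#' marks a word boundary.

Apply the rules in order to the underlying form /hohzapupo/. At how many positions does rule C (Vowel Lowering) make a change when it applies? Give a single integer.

A Progressive Voicing Assimilation: [hohzapupo] → [hohsapupo]
B Voicing Between Vowels: [hohsapupo] → [hohsabubo]
C Vowel Lowering: no change — [hohsabubo]
Rule C changed 0 position(s).

0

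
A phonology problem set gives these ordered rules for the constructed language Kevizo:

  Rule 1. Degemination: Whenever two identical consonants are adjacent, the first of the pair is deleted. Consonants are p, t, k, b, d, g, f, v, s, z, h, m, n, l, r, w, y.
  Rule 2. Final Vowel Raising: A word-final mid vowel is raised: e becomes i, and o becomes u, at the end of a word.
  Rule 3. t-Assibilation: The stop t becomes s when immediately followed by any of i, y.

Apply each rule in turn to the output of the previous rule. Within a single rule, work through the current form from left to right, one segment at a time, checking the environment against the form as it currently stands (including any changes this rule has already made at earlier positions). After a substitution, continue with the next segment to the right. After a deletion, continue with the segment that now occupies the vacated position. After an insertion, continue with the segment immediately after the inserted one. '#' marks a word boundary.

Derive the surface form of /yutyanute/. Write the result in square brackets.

[yusyanusi]

Rule 1 Degemination: no change — [yutyanute]
Rule 2 Final Vowel Raising: [yutyanute] → [yutyanuti]
Rule 3 t-Assibilation: [yutyanuti] → [yusyanusi]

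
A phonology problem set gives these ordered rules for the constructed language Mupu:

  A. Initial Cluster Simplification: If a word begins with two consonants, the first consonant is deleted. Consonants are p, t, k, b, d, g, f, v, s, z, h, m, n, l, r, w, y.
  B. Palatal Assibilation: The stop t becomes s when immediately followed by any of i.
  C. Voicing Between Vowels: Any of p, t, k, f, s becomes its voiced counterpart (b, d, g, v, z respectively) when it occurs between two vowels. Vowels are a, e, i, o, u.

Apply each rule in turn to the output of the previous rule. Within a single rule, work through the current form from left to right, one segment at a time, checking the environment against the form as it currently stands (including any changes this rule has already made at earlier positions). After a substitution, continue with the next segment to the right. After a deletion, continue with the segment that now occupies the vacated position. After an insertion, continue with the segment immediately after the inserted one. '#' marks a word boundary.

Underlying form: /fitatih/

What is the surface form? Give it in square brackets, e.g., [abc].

[fidazih]

A Initial Cluster Simplification: no change — [fitatih]
B Palatal Assibilation: [fitatih] → [fitasih]
C Voicing Between Vowels: [fitasih] → [fidazih]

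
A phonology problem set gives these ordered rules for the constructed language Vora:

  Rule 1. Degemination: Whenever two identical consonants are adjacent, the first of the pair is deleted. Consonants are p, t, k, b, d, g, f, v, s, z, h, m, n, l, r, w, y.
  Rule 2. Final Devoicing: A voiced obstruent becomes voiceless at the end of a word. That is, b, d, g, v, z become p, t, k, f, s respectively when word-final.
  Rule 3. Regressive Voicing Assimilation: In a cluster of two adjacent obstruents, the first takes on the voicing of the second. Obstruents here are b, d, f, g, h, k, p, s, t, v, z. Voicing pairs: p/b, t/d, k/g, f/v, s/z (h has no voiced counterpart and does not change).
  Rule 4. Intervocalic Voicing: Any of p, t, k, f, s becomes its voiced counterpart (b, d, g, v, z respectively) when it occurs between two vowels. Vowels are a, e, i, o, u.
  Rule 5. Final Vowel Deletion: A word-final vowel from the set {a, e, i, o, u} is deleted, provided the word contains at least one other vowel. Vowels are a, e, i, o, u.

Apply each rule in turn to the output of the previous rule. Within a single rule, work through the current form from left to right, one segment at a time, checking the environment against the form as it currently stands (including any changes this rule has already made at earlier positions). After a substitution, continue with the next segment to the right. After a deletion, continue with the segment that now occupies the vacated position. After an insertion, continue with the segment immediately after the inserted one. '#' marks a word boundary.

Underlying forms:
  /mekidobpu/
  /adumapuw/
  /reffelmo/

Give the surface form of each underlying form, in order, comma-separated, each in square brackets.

[megidopp], [adumabuw], [revelm]

/mekidobpu/:
  Rule 1 Degemination: no change — [mekidobpu]
  Rule 2 Final Devoicing: no change — [mekidobpu]
  Rule 3 Regressive Voicing Assimilation: [mekidobpu] → [mekidoppu]
  Rule 4 Intervocalic Voicing: [mekidoppu] → [megidoppu]
  Rule 5 Final Vowel Deletion: [megidoppu] → [megidopp]
/adumapuw/:
  Rule 1 Degemination: no change — [adumapuw]
  Rule 2 Final Devoicing: no change — [adumapuw]
  Rule 3 Regressive Voicing Assimilation: no change — [adumapuw]
  Rule 4 Intervocalic Voicing: [adumapuw] → [adumabuw]
  Rule 5 Final Vowel Deletion: no change — [adumabuw]
/reffelmo/:
  Rule 1 Degemination: [reffelmo] → [refelmo]
  Rule 2 Final Devoicing: no change — [refelmo]
  Rule 3 Regressive Voicing Assimilation: no change — [refelmo]
  Rule 4 Intervocalic Voicing: [refelmo] → [revelmo]
  Rule 5 Final Vowel Deletion: [revelmo] → [revelm]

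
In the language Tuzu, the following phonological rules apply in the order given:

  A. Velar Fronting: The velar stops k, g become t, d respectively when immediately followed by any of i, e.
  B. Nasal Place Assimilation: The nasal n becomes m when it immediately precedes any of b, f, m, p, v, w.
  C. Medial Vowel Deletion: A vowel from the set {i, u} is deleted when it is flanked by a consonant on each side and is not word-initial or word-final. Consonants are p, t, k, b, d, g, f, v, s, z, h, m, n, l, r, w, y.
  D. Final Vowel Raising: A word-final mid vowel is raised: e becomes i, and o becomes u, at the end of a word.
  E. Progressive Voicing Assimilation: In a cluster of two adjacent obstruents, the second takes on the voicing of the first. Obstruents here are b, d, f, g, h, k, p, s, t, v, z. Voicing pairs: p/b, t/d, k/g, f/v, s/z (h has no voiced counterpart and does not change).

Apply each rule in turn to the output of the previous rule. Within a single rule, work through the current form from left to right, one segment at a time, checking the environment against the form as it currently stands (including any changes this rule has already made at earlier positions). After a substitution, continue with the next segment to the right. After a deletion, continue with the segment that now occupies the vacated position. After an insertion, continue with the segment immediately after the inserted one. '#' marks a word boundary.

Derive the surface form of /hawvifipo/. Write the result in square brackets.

A Velar Fronting: no change — [hawvifipo]
B Nasal Place Assimilation: no change — [hawvifipo]
C Medial Vowel Deletion: [hawvifipo] → [hawvfpo]
D Final Vowel Raising: [hawvfpo] → [hawvfpu]
E Progressive Voicing Assimilation: [hawvfpu] → [hawvvbu]

[hawvvbu]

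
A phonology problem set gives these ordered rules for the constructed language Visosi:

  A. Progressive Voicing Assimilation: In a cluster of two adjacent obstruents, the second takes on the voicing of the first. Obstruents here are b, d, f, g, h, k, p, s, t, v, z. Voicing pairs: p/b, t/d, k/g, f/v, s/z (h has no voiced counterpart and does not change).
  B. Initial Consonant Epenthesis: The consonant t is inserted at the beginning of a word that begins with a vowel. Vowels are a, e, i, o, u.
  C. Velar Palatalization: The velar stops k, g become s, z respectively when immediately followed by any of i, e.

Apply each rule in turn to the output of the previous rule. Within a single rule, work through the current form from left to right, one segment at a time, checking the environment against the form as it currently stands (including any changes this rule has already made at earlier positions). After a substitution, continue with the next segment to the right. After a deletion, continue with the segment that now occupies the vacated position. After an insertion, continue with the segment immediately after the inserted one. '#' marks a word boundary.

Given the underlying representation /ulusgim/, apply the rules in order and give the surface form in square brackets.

A Progressive Voicing Assimilation: [ulusgim] → [uluskim]
B Initial Consonant Epenthesis: [uluskim] → [tuluskim]
C Velar Palatalization: [tuluskim] → [tulussim]

[tulussim]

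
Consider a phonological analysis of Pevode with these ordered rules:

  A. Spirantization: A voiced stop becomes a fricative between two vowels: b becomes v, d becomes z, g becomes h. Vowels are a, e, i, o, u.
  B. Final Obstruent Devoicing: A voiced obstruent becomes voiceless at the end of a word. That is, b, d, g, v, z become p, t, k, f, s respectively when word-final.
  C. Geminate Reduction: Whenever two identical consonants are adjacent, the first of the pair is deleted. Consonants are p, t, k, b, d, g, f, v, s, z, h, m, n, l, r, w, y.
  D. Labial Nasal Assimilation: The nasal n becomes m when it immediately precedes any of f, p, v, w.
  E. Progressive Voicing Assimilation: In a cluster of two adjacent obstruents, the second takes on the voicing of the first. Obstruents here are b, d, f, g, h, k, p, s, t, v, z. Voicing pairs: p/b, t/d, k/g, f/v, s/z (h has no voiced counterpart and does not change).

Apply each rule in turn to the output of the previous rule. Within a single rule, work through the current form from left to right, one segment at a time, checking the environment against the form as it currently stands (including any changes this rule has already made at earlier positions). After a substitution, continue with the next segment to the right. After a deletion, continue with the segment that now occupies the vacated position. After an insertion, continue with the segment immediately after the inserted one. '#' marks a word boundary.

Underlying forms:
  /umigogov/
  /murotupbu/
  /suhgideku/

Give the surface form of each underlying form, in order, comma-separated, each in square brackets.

/umigogov/:
  A Spirantization: [umigogov] → [umihohov]
  B Final Obstruent Devoicing: [umihohov] → [umihohof]
  C Geminate Reduction: no change — [umihohof]
  D Labial Nasal Assimilation: no change — [umihohof]
  E Progressive Voicing Assimilation: no change — [umihohof]
/murotupbu/:
  A Spirantization: no change — [murotupbu]
  B Final Obstruent Devoicing: no change — [murotupbu]
  C Geminate Reduction: no change — [murotupbu]
  D Labial Nasal Assimilation: no change — [murotupbu]
  E Progressive Voicing Assimilation: [murotupbu] → [murotuppu]
/suhgideku/:
  A Spirantization: [suhgideku] → [suhgizeku]
  B Final Obstruent Devoicing: no change — [suhgizeku]
  C Geminate Reduction: no change — [suhgizeku]
  D Labial Nasal Assimilation: no change — [suhgizeku]
  E Progressive Voicing Assimilation: [suhgizeku] → [suhkizeku]

[umihohof], [murotuppu], [suhkizeku]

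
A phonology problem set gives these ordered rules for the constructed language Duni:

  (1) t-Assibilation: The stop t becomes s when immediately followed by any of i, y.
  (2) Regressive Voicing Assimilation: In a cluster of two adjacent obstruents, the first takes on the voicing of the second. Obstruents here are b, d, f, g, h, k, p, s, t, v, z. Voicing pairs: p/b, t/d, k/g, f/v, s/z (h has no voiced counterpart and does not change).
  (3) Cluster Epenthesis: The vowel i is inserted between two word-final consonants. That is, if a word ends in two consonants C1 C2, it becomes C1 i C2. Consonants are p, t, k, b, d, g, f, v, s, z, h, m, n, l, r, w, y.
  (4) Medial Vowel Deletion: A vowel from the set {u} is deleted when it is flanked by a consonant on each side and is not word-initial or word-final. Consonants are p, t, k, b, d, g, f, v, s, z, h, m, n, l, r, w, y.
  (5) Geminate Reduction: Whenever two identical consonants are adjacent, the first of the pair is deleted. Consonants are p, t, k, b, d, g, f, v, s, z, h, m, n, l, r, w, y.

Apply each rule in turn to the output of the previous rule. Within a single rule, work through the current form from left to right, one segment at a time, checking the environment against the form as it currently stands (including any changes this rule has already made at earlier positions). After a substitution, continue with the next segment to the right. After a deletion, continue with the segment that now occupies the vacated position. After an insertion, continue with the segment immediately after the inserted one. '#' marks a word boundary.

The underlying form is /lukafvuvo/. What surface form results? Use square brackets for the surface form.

(1) t-Assibilation: no change — [lukafvuvo]
(2) Regressive Voicing Assimilation: [lukafvuvo] → [lukavvuvo]
(3) Cluster Epenthesis: no change — [lukavvuvo]
(4) Medial Vowel Deletion: [lukavvuvo] → [lkavvvo]
(5) Geminate Reduction: [lkavvvo] → [lkavo]

[lkavo]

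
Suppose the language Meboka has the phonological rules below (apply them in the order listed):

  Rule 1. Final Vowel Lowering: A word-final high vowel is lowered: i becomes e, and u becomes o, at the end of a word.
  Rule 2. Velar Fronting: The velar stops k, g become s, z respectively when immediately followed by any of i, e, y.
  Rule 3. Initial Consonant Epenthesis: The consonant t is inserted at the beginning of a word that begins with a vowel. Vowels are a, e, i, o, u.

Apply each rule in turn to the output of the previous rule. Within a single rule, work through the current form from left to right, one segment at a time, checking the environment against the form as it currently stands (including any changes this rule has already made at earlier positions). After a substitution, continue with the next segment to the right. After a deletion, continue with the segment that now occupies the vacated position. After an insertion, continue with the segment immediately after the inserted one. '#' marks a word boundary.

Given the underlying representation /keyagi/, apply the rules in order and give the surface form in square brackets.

[seyaze]

Rule 1 Final Vowel Lowering: [keyagi] → [keyage]
Rule 2 Velar Fronting: [keyage] → [seyaze]
Rule 3 Initial Consonant Epenthesis: no change — [seyaze]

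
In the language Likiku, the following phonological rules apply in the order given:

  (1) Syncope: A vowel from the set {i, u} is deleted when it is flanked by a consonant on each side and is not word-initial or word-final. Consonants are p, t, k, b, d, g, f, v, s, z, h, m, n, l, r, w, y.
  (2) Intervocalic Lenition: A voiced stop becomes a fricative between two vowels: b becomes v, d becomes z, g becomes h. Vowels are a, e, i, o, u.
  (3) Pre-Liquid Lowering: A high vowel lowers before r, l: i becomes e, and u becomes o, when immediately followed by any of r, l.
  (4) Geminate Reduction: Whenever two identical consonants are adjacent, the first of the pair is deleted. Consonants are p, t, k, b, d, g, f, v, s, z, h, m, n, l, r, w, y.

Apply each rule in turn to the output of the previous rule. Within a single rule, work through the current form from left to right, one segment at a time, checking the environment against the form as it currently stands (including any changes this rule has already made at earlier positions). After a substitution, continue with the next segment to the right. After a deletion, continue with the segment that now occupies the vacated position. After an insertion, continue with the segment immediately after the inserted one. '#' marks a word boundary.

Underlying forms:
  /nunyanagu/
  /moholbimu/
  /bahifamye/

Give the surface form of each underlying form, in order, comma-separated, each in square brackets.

/nunyanagu/:
  (1) Syncope: [nunyanagu] → [nnyanagu]
  (2) Intervocalic Lenition: [nnyanagu] → [nnyanahu]
  (3) Pre-Liquid Lowering: no change — [nnyanahu]
  (4) Geminate Reduction: [nnyanahu] → [nyanahu]
/moholbimu/:
  (1) Syncope: [moholbimu] → [moholbmu]
  (2) Intervocalic Lenition: no change — [moholbmu]
  (3) Pre-Liquid Lowering: no change — [moholbmu]
  (4) Geminate Reduction: no change — [moholbmu]
/bahifamye/:
  (1) Syncope: [bahifamye] → [bahfamye]
  (2) Intervocalic Lenition: no change — [bahfamye]
  (3) Pre-Liquid Lowering: no change — [bahfamye]
  (4) Geminate Reduction: no change — [bahfamye]

[nyanahu], [moholbmu], [bahfamye]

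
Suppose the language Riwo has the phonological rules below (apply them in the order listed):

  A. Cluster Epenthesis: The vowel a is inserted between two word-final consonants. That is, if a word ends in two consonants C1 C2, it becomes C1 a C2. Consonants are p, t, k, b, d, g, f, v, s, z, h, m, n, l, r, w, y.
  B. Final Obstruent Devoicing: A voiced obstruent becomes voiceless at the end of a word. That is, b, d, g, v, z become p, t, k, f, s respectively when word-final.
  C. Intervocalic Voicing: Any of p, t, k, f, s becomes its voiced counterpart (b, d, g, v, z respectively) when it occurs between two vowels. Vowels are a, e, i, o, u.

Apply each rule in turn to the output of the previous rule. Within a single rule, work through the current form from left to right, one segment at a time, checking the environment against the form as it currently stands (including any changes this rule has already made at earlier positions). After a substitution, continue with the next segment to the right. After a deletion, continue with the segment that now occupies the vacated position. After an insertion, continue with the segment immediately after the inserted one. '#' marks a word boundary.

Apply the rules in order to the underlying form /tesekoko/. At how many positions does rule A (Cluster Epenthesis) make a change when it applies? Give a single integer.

A Cluster Epenthesis: no change — [tesekoko]
B Final Obstruent Devoicing: no change — [tesekoko]
C Intervocalic Voicing: [tesekoko] → [tezegogo]
Rule A changed 0 position(s).

0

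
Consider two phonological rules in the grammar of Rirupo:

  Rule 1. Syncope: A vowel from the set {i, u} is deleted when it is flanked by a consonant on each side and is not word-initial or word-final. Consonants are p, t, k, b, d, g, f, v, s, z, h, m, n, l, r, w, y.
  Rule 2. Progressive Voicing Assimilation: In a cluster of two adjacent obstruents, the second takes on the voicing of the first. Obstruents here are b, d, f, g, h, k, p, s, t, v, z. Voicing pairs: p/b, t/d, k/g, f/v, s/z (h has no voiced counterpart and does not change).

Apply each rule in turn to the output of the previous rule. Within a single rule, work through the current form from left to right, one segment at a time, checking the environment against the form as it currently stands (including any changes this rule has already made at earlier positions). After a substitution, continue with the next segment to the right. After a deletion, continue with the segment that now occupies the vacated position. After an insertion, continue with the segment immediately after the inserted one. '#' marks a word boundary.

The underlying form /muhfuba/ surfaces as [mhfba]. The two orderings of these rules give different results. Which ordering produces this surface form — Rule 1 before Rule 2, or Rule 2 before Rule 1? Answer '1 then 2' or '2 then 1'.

2 then 1

Order 1 then 2:
  1 Syncope: [muhfuba] → [mhfba]
  2 Progressive Voicing Assimilation: [mhfba] → [mhfpa]
  result: [mhfpa]
Order 2 then 1:
  2 Progressive Voicing Assimilation: no change — [muhfuba]
  1 Syncope: [muhfuba] → [mhfba]
  result: [mhfba]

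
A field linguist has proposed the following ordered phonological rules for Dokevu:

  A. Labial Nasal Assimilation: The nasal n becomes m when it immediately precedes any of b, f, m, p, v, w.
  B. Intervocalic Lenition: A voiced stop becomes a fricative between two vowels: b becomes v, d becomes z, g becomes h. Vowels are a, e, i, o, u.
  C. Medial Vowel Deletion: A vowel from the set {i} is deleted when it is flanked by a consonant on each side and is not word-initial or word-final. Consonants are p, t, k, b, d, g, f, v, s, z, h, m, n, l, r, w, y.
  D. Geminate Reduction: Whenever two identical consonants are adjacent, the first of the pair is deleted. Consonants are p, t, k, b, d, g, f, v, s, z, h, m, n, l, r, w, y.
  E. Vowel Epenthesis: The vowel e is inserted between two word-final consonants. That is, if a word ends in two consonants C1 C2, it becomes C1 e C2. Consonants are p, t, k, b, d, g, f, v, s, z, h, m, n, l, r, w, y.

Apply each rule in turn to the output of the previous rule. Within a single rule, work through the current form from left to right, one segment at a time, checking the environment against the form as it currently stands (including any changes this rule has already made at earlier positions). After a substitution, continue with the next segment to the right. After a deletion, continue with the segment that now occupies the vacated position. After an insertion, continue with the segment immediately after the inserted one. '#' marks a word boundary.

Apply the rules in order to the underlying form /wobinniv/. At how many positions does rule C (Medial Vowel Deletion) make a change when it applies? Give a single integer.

A Labial Nasal Assimilation: no change — [wobinniv]
B Intervocalic Lenition: [wobinniv] → [wovinniv]
C Medial Vowel Deletion: [wovinniv] → [wovnnv]
D Geminate Reduction: [wovnnv] → [wovnv]
E Vowel Epenthesis: [wovnv] → [wovnev]
Rule C changed 2 position(s).

2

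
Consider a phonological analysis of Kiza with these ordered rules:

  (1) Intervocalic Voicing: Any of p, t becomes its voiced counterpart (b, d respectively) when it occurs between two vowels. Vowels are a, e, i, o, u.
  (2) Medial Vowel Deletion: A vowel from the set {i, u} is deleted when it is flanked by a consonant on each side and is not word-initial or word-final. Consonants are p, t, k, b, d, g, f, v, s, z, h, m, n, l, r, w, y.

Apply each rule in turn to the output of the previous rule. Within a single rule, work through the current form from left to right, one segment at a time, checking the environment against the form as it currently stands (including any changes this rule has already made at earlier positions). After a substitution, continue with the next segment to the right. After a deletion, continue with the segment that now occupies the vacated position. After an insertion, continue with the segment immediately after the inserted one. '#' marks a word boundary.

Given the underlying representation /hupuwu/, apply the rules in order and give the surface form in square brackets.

[hbwu]

(1) Intervocalic Voicing: [hupuwu] → [hubuwu]
(2) Medial Vowel Deletion: [hubuwu] → [hbwu]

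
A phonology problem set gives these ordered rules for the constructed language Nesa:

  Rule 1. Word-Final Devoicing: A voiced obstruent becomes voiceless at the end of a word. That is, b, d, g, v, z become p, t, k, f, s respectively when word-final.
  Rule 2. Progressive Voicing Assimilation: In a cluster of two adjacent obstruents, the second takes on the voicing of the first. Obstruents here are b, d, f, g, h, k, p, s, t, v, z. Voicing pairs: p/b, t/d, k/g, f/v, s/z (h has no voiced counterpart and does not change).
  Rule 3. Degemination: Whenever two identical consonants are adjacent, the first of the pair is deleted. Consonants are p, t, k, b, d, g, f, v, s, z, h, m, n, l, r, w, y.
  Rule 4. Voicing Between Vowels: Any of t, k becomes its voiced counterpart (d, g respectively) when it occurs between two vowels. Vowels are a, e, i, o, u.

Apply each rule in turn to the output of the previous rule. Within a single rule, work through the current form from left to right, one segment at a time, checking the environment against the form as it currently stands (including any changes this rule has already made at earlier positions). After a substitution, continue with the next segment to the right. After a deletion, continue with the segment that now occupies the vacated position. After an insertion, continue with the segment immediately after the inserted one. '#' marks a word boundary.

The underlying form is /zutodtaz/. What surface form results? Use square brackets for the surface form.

Rule 1 Word-Final Devoicing: [zutodtaz] → [zutodtas]
Rule 2 Progressive Voicing Assimilation: [zutodtas] → [zutoddas]
Rule 3 Degemination: [zutoddas] → [zutodas]
Rule 4 Voicing Between Vowels: [zutodas] → [zudodas]

[zudodas]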